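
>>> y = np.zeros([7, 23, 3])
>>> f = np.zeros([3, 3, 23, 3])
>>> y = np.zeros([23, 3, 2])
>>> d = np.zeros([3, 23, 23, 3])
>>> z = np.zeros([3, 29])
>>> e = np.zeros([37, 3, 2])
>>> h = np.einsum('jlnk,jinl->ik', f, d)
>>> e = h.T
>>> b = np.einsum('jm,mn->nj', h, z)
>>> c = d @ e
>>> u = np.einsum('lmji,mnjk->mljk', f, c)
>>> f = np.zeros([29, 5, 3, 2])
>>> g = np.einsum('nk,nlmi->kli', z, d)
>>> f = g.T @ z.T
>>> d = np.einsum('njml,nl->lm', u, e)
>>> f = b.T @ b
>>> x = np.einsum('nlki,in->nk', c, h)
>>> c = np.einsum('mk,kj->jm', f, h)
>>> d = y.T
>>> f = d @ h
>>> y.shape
(23, 3, 2)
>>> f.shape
(2, 3, 3)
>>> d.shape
(2, 3, 23)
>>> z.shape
(3, 29)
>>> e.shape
(3, 23)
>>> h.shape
(23, 3)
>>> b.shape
(29, 23)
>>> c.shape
(3, 23)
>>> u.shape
(3, 3, 23, 23)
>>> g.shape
(29, 23, 3)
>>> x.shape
(3, 23)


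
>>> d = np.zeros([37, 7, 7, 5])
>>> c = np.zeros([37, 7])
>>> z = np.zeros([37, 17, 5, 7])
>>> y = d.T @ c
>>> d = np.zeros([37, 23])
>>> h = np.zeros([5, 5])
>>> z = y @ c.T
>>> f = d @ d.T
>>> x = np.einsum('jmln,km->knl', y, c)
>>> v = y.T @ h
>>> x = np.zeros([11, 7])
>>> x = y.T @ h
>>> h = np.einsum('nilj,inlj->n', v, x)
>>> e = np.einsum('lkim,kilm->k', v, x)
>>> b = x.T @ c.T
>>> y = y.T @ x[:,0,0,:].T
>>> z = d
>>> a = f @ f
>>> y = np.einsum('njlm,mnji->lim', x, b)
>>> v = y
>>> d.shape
(37, 23)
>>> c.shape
(37, 7)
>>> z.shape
(37, 23)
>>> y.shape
(7, 37, 5)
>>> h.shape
(7,)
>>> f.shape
(37, 37)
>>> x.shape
(7, 7, 7, 5)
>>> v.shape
(7, 37, 5)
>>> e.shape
(7,)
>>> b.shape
(5, 7, 7, 37)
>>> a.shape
(37, 37)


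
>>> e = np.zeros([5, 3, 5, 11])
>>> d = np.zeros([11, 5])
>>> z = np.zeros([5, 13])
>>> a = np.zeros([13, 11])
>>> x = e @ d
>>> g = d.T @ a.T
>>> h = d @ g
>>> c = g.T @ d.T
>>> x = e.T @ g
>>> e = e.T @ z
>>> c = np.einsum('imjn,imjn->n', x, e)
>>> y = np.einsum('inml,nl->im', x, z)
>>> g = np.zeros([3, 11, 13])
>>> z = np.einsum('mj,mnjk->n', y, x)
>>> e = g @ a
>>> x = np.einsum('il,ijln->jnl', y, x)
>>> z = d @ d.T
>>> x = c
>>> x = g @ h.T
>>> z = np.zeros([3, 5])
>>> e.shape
(3, 11, 11)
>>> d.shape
(11, 5)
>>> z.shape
(3, 5)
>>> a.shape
(13, 11)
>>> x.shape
(3, 11, 11)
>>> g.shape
(3, 11, 13)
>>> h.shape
(11, 13)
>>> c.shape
(13,)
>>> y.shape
(11, 3)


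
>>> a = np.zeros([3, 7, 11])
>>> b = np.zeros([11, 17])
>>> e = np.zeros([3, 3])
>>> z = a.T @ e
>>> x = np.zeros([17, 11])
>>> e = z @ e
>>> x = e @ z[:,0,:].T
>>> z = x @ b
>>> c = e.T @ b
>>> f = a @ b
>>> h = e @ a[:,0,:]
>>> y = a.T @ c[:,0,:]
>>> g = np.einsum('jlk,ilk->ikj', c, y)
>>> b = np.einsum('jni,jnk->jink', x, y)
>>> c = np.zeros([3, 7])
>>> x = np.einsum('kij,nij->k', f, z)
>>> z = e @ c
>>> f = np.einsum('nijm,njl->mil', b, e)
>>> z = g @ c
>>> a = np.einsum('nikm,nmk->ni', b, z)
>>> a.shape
(11, 11)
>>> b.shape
(11, 11, 7, 17)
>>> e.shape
(11, 7, 3)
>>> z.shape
(11, 17, 7)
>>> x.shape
(3,)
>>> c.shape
(3, 7)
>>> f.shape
(17, 11, 3)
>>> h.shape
(11, 7, 11)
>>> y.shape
(11, 7, 17)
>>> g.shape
(11, 17, 3)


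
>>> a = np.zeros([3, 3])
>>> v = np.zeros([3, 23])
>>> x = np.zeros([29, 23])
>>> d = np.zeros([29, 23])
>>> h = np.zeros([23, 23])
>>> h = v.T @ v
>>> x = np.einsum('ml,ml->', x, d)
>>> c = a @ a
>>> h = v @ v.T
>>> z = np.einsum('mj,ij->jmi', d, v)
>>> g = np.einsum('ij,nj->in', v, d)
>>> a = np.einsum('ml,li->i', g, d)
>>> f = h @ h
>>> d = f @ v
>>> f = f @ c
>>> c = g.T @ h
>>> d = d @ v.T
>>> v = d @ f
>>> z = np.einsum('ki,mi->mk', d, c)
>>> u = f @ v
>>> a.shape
(23,)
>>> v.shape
(3, 3)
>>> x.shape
()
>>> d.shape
(3, 3)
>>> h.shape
(3, 3)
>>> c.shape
(29, 3)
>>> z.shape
(29, 3)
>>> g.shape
(3, 29)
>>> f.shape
(3, 3)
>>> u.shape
(3, 3)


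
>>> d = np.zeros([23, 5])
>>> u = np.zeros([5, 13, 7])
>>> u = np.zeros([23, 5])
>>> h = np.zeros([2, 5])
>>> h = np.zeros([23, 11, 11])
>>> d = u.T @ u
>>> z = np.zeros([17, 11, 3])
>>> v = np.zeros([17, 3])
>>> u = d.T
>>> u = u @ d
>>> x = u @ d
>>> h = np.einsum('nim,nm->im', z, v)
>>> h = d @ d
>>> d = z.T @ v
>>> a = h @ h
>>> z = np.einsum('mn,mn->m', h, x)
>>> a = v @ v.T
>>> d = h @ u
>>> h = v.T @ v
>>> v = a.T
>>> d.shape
(5, 5)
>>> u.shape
(5, 5)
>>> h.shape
(3, 3)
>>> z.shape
(5,)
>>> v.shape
(17, 17)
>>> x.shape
(5, 5)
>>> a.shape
(17, 17)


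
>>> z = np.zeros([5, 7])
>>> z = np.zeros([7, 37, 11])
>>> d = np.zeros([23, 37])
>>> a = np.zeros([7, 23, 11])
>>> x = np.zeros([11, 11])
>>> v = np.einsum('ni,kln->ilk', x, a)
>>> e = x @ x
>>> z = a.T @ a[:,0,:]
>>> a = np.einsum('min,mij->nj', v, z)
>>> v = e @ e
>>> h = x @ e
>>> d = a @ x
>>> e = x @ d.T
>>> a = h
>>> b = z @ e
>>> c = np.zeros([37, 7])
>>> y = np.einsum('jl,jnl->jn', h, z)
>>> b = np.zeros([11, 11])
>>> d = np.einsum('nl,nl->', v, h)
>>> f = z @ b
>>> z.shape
(11, 23, 11)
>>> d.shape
()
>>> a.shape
(11, 11)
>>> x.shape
(11, 11)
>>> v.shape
(11, 11)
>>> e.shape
(11, 7)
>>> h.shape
(11, 11)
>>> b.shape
(11, 11)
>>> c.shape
(37, 7)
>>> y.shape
(11, 23)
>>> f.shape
(11, 23, 11)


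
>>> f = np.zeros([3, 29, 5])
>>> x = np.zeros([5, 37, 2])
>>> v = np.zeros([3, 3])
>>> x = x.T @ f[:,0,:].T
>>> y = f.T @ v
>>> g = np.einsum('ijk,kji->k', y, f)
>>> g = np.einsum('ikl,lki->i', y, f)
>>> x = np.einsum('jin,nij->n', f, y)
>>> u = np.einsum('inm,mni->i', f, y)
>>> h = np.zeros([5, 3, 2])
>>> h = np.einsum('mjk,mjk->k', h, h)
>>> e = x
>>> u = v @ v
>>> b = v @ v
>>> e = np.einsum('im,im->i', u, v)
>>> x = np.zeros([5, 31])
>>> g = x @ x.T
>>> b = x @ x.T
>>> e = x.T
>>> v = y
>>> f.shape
(3, 29, 5)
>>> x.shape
(5, 31)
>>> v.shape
(5, 29, 3)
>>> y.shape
(5, 29, 3)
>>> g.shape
(5, 5)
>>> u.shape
(3, 3)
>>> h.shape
(2,)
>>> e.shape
(31, 5)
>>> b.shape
(5, 5)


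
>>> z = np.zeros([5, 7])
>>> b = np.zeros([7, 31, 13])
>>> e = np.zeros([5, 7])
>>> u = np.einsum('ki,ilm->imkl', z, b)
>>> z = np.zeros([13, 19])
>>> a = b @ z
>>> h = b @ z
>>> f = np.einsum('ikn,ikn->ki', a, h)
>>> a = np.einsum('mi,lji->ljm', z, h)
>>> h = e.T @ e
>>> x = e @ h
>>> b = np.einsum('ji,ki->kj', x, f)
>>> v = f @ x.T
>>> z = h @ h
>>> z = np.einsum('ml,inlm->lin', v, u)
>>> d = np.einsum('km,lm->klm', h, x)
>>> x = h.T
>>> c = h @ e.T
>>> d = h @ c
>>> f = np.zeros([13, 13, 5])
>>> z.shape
(5, 7, 13)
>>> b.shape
(31, 5)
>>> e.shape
(5, 7)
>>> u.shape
(7, 13, 5, 31)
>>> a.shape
(7, 31, 13)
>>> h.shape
(7, 7)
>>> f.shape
(13, 13, 5)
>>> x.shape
(7, 7)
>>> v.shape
(31, 5)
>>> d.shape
(7, 5)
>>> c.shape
(7, 5)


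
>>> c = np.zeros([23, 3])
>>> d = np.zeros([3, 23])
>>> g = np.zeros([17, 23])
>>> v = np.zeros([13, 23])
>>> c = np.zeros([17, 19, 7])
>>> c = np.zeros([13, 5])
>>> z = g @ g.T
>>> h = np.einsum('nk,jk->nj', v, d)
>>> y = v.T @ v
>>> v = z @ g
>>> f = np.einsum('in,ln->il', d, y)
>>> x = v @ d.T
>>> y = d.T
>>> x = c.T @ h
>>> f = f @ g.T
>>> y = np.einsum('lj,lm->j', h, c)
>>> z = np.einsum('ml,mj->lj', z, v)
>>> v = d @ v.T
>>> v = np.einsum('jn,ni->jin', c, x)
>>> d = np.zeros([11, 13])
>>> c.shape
(13, 5)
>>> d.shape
(11, 13)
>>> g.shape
(17, 23)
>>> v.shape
(13, 3, 5)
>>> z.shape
(17, 23)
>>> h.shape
(13, 3)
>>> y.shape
(3,)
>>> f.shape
(3, 17)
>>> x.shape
(5, 3)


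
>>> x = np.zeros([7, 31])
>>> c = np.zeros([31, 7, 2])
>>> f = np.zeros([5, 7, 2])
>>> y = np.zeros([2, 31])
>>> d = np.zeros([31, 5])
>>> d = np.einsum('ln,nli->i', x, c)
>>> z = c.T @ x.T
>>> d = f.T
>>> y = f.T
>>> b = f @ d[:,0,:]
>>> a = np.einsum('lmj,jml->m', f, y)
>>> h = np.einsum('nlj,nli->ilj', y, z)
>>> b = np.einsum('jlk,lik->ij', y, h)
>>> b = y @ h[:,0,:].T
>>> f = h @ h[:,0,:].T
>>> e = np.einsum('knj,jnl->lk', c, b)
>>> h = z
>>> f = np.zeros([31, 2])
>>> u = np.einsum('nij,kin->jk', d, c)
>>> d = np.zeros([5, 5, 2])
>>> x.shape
(7, 31)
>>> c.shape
(31, 7, 2)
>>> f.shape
(31, 2)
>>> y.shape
(2, 7, 5)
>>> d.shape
(5, 5, 2)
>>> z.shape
(2, 7, 7)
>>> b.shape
(2, 7, 7)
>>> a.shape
(7,)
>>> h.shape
(2, 7, 7)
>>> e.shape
(7, 31)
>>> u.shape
(5, 31)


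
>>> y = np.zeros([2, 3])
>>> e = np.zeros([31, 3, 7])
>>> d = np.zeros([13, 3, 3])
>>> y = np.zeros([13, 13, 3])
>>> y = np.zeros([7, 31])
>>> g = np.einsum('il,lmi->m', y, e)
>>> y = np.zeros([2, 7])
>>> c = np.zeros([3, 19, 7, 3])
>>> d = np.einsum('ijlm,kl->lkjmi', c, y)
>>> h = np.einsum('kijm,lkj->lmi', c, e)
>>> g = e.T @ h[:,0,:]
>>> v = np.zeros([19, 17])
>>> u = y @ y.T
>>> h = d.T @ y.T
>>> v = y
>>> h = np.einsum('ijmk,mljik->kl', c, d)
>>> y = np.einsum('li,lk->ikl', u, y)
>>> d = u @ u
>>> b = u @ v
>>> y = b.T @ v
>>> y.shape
(7, 7)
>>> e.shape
(31, 3, 7)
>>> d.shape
(2, 2)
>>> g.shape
(7, 3, 19)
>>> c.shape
(3, 19, 7, 3)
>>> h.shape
(3, 2)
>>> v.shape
(2, 7)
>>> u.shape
(2, 2)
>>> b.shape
(2, 7)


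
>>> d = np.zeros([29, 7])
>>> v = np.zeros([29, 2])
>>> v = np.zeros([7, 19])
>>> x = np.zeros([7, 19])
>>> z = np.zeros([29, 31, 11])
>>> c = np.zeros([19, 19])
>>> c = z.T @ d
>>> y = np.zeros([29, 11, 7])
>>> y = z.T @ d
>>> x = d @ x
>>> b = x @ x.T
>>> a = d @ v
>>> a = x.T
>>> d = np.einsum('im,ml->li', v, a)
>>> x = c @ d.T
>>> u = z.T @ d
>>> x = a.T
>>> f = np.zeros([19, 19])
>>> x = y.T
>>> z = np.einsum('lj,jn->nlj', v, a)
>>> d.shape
(29, 7)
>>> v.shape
(7, 19)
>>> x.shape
(7, 31, 11)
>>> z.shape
(29, 7, 19)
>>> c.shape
(11, 31, 7)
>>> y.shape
(11, 31, 7)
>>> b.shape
(29, 29)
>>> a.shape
(19, 29)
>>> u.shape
(11, 31, 7)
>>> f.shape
(19, 19)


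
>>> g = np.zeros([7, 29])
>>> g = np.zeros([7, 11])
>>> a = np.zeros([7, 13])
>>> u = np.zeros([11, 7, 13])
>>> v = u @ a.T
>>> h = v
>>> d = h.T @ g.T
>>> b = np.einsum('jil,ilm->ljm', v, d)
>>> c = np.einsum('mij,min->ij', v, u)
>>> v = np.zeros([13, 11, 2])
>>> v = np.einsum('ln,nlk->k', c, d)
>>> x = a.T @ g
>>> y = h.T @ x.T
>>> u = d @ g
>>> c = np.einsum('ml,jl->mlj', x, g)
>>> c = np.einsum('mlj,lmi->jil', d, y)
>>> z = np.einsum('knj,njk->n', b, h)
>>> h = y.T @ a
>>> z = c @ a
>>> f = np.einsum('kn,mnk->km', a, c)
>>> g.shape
(7, 11)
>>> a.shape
(7, 13)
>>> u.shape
(7, 7, 11)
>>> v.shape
(7,)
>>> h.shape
(13, 7, 13)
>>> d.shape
(7, 7, 7)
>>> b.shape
(7, 11, 7)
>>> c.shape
(7, 13, 7)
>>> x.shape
(13, 11)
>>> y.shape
(7, 7, 13)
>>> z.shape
(7, 13, 13)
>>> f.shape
(7, 7)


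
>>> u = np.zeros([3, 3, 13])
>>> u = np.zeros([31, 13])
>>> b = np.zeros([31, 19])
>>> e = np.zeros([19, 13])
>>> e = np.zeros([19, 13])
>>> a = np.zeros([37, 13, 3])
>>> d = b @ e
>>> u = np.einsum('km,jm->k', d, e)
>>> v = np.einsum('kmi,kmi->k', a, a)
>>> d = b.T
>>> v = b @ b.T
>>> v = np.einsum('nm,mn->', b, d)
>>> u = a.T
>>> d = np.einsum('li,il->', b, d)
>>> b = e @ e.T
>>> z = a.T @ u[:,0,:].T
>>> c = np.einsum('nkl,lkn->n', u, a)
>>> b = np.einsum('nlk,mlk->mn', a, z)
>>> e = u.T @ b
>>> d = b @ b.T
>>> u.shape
(3, 13, 37)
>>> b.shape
(3, 37)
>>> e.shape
(37, 13, 37)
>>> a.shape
(37, 13, 3)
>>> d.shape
(3, 3)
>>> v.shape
()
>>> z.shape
(3, 13, 3)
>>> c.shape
(3,)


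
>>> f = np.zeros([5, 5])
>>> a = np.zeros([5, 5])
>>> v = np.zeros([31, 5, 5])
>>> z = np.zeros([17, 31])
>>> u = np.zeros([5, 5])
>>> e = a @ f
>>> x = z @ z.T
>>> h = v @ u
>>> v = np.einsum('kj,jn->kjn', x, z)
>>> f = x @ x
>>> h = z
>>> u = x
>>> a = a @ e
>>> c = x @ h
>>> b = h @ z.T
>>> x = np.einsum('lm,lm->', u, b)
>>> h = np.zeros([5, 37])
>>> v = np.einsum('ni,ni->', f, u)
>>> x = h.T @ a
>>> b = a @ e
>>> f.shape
(17, 17)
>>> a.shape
(5, 5)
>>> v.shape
()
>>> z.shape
(17, 31)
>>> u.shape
(17, 17)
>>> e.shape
(5, 5)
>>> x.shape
(37, 5)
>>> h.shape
(5, 37)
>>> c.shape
(17, 31)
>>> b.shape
(5, 5)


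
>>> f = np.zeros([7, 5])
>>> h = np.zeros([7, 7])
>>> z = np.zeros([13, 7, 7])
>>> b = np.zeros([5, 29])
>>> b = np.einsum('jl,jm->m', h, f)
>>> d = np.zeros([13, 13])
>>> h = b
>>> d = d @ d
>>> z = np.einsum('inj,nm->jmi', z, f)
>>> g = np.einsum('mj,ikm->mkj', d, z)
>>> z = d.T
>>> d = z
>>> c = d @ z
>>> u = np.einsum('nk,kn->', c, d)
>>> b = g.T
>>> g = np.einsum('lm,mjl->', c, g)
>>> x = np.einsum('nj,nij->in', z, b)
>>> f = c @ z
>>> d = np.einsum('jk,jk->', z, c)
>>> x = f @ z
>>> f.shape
(13, 13)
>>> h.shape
(5,)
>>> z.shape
(13, 13)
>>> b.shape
(13, 5, 13)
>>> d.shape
()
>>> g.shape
()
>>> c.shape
(13, 13)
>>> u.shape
()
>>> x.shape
(13, 13)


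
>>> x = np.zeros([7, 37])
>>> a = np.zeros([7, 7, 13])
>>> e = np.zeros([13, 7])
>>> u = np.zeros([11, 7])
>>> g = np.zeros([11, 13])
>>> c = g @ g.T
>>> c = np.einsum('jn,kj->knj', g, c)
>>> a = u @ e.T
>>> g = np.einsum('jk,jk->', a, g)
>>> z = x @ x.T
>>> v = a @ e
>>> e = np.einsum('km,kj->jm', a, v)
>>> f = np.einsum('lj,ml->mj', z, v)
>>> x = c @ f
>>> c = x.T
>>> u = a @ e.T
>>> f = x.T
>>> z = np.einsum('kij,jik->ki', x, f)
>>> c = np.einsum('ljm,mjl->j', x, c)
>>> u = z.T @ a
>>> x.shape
(11, 13, 7)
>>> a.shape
(11, 13)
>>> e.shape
(7, 13)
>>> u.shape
(13, 13)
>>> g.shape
()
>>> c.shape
(13,)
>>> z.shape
(11, 13)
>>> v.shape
(11, 7)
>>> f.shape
(7, 13, 11)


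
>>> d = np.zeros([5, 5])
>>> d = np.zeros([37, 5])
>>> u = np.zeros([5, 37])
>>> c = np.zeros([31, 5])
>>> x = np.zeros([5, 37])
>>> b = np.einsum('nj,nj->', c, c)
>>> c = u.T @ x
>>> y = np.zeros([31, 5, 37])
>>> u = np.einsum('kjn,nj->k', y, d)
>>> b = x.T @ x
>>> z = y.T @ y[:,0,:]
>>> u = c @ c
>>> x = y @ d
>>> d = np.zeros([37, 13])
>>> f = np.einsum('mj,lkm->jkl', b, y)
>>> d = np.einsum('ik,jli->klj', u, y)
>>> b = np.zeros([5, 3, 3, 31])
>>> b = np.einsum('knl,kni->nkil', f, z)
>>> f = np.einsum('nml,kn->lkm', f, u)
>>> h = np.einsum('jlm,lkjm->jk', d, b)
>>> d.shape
(37, 5, 31)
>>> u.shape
(37, 37)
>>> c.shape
(37, 37)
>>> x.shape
(31, 5, 5)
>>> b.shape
(5, 37, 37, 31)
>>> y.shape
(31, 5, 37)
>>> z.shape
(37, 5, 37)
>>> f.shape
(31, 37, 5)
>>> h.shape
(37, 37)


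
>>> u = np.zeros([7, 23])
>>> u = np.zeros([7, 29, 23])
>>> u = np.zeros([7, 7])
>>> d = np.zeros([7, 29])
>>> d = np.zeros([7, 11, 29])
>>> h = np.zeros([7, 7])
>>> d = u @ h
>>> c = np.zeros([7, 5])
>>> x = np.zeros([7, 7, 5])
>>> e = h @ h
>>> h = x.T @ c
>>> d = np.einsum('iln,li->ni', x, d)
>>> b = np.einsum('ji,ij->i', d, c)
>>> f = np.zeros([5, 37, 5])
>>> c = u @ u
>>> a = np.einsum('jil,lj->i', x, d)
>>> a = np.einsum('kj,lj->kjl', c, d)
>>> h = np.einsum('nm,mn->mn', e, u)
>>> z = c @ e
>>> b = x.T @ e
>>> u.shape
(7, 7)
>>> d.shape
(5, 7)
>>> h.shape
(7, 7)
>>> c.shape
(7, 7)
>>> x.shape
(7, 7, 5)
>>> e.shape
(7, 7)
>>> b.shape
(5, 7, 7)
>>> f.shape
(5, 37, 5)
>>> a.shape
(7, 7, 5)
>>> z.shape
(7, 7)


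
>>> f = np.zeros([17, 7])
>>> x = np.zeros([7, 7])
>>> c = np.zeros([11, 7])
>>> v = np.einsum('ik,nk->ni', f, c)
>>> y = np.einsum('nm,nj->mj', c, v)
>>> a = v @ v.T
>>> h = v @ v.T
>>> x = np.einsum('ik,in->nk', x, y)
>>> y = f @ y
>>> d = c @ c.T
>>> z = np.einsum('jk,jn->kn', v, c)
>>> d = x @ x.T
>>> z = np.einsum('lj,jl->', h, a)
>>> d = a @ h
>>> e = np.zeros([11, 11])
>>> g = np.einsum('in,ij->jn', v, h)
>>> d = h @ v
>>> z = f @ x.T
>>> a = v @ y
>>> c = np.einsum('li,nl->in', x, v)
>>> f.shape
(17, 7)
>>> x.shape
(17, 7)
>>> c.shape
(7, 11)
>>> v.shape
(11, 17)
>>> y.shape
(17, 17)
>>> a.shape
(11, 17)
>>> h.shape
(11, 11)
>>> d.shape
(11, 17)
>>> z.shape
(17, 17)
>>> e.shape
(11, 11)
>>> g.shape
(11, 17)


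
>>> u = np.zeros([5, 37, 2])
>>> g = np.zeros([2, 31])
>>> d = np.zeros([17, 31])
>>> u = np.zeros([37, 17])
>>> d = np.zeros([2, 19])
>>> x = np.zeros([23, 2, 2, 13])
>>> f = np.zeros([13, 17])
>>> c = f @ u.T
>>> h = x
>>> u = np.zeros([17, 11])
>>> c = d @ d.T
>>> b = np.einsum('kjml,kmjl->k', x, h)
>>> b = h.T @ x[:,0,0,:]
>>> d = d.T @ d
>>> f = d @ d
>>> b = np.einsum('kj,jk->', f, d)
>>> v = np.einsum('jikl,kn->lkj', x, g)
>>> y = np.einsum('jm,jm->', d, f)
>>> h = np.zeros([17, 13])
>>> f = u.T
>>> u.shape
(17, 11)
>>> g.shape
(2, 31)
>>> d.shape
(19, 19)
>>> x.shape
(23, 2, 2, 13)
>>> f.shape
(11, 17)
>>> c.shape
(2, 2)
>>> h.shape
(17, 13)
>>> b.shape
()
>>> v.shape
(13, 2, 23)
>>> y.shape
()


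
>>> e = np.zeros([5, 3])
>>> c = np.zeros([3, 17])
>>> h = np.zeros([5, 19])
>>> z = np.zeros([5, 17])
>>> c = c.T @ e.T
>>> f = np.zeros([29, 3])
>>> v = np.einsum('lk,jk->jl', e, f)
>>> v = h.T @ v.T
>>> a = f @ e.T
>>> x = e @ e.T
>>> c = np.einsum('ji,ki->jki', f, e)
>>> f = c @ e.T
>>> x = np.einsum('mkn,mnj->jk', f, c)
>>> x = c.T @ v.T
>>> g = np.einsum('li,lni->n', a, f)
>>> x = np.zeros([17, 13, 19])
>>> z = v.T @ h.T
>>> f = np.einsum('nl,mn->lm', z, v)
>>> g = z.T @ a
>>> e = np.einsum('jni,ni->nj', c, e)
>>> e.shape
(5, 29)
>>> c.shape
(29, 5, 3)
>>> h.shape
(5, 19)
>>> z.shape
(29, 5)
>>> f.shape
(5, 19)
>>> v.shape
(19, 29)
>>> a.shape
(29, 5)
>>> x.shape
(17, 13, 19)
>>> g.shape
(5, 5)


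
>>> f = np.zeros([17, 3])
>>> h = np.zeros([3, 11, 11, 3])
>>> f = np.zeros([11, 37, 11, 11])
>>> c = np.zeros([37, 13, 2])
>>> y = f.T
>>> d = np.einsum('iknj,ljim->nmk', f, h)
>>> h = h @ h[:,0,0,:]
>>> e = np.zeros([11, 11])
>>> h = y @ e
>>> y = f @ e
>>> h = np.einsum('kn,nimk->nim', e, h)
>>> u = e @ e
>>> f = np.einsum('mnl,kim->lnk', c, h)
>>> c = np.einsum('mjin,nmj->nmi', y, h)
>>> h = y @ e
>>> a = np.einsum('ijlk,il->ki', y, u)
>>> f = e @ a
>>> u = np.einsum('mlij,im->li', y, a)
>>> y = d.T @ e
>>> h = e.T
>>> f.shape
(11, 11)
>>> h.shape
(11, 11)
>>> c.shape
(11, 11, 11)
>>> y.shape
(37, 3, 11)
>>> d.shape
(11, 3, 37)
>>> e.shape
(11, 11)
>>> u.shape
(37, 11)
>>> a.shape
(11, 11)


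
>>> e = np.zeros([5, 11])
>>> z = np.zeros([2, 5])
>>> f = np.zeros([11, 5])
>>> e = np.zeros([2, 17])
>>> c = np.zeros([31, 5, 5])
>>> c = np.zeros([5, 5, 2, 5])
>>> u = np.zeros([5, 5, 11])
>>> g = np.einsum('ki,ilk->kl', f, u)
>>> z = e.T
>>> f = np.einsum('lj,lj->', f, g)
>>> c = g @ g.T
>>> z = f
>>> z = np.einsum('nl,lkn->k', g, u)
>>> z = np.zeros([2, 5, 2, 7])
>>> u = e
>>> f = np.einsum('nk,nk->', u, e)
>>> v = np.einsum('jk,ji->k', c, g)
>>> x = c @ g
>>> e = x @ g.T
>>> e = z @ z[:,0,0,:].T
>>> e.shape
(2, 5, 2, 2)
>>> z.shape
(2, 5, 2, 7)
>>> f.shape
()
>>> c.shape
(11, 11)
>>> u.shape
(2, 17)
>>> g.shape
(11, 5)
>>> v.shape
(11,)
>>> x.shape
(11, 5)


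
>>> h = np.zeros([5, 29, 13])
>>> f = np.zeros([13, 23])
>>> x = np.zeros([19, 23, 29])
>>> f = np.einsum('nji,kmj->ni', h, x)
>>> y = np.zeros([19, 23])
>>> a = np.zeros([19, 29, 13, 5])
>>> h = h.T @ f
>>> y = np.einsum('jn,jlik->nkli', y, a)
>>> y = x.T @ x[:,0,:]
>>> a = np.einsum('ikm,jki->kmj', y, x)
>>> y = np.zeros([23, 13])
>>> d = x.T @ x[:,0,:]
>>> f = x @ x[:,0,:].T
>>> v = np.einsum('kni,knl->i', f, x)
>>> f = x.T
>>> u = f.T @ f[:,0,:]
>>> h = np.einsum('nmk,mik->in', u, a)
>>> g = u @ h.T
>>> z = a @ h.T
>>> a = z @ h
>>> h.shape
(29, 19)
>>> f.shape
(29, 23, 19)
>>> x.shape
(19, 23, 29)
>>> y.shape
(23, 13)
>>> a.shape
(23, 29, 19)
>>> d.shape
(29, 23, 29)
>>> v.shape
(19,)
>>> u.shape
(19, 23, 19)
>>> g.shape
(19, 23, 29)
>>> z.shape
(23, 29, 29)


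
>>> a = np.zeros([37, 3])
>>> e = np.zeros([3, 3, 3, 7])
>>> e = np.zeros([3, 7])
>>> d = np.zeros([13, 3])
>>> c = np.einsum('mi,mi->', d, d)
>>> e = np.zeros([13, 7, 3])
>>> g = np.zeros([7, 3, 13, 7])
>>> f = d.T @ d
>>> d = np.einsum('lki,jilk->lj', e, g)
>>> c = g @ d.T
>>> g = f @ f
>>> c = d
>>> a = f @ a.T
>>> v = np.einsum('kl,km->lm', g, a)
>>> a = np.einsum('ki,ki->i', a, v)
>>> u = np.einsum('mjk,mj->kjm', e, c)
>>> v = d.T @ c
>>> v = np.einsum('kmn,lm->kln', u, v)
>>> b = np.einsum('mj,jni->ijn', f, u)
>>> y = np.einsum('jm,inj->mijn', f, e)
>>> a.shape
(37,)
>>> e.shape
(13, 7, 3)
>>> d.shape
(13, 7)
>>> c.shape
(13, 7)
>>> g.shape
(3, 3)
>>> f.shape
(3, 3)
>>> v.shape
(3, 7, 13)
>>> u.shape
(3, 7, 13)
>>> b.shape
(13, 3, 7)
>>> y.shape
(3, 13, 3, 7)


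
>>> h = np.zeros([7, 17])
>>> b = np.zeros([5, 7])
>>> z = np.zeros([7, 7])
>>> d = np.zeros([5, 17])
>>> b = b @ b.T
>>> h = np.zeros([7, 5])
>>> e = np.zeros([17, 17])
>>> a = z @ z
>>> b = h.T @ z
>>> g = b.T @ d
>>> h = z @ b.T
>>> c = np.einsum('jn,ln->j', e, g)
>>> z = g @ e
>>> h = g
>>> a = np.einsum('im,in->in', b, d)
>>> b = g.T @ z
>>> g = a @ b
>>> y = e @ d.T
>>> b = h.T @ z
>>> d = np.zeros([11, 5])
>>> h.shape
(7, 17)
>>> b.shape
(17, 17)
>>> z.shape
(7, 17)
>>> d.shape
(11, 5)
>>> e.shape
(17, 17)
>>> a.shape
(5, 17)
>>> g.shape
(5, 17)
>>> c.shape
(17,)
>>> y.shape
(17, 5)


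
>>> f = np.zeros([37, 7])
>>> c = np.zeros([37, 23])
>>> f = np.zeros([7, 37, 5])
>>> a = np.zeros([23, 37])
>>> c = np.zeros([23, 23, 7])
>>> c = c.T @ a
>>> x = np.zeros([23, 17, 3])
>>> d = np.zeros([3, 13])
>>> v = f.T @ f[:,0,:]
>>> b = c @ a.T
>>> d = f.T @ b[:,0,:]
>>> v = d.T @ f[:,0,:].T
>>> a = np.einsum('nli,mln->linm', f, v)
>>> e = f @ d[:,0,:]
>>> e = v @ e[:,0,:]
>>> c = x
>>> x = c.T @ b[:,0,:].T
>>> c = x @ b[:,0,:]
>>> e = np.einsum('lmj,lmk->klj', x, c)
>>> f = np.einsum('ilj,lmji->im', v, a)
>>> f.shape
(23, 5)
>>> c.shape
(3, 17, 23)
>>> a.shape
(37, 5, 7, 23)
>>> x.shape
(3, 17, 7)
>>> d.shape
(5, 37, 23)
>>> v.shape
(23, 37, 7)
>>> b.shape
(7, 23, 23)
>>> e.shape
(23, 3, 7)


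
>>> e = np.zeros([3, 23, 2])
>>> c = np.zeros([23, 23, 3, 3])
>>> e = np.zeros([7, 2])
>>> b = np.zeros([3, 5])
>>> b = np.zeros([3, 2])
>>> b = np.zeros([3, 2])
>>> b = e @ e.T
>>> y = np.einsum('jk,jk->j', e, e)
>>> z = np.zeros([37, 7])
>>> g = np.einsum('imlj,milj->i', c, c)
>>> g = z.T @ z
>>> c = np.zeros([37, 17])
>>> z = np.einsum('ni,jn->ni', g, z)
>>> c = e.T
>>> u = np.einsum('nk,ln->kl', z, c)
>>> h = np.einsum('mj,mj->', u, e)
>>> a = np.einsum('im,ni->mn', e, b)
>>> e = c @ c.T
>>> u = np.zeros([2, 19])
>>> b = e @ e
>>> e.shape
(2, 2)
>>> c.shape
(2, 7)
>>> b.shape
(2, 2)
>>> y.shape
(7,)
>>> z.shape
(7, 7)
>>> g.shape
(7, 7)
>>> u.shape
(2, 19)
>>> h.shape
()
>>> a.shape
(2, 7)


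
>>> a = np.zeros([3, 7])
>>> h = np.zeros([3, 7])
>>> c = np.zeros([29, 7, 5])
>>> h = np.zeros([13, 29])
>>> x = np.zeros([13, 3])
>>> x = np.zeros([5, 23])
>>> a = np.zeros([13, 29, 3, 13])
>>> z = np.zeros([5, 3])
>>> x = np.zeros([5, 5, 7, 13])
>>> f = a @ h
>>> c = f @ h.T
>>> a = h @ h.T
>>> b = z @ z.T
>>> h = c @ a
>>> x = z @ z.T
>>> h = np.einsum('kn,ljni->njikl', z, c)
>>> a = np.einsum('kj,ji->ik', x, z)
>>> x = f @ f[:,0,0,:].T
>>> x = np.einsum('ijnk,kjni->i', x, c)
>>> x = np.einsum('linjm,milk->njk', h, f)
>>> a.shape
(3, 5)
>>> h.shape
(3, 29, 13, 5, 13)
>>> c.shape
(13, 29, 3, 13)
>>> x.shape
(13, 5, 29)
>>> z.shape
(5, 3)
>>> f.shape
(13, 29, 3, 29)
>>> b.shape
(5, 5)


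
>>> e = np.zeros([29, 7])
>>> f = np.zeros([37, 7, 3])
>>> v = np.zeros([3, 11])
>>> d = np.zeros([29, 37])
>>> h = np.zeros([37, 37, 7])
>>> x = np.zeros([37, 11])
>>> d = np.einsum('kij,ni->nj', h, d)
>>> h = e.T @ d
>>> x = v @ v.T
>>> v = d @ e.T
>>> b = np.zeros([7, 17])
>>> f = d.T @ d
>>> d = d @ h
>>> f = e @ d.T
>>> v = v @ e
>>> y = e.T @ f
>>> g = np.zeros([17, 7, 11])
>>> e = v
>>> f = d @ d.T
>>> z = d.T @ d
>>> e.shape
(29, 7)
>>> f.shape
(29, 29)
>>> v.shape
(29, 7)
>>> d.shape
(29, 7)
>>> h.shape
(7, 7)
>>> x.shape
(3, 3)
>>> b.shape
(7, 17)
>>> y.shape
(7, 29)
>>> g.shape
(17, 7, 11)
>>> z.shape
(7, 7)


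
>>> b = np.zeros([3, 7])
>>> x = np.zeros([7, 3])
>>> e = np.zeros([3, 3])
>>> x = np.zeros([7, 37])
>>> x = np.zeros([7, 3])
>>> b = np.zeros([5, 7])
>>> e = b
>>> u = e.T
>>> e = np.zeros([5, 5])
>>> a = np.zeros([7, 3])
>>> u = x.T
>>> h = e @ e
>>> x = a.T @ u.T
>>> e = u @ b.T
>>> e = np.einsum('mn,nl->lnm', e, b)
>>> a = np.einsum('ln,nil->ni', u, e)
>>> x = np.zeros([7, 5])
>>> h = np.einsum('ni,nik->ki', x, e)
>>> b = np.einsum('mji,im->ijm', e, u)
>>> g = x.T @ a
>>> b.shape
(3, 5, 7)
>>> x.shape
(7, 5)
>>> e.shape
(7, 5, 3)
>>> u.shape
(3, 7)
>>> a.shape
(7, 5)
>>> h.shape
(3, 5)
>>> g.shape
(5, 5)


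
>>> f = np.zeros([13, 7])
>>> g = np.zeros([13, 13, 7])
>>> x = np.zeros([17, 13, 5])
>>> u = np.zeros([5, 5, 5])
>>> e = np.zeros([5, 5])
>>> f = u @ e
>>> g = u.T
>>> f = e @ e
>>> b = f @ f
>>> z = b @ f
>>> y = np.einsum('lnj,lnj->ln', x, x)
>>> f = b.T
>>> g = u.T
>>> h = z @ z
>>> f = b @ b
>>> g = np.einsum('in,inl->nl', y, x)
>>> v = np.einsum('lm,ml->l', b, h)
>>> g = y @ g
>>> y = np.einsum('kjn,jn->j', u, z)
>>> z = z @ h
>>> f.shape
(5, 5)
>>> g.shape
(17, 5)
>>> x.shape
(17, 13, 5)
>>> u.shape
(5, 5, 5)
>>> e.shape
(5, 5)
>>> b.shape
(5, 5)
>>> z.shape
(5, 5)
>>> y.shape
(5,)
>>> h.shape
(5, 5)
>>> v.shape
(5,)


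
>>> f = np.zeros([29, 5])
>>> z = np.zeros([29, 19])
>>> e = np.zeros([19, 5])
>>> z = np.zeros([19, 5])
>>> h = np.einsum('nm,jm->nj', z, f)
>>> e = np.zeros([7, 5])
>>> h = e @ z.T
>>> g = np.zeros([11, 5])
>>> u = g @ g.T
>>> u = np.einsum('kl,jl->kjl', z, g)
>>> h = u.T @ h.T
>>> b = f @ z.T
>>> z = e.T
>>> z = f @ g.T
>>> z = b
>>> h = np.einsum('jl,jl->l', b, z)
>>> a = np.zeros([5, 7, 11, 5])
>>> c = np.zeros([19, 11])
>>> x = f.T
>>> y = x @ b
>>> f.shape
(29, 5)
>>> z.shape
(29, 19)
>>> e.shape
(7, 5)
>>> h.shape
(19,)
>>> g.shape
(11, 5)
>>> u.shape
(19, 11, 5)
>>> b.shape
(29, 19)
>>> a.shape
(5, 7, 11, 5)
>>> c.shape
(19, 11)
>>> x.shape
(5, 29)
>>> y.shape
(5, 19)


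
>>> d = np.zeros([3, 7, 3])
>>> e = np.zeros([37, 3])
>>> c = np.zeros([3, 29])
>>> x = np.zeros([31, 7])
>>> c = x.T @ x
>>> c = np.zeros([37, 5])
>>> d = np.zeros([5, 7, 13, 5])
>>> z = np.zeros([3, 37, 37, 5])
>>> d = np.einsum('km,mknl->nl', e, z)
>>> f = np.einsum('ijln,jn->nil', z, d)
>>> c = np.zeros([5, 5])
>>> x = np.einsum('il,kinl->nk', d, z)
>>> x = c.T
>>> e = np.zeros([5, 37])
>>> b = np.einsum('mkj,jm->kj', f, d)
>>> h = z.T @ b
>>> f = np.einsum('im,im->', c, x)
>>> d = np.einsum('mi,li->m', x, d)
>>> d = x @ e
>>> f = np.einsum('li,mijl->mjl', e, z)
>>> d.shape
(5, 37)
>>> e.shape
(5, 37)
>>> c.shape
(5, 5)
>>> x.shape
(5, 5)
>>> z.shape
(3, 37, 37, 5)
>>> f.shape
(3, 37, 5)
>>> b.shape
(3, 37)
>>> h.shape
(5, 37, 37, 37)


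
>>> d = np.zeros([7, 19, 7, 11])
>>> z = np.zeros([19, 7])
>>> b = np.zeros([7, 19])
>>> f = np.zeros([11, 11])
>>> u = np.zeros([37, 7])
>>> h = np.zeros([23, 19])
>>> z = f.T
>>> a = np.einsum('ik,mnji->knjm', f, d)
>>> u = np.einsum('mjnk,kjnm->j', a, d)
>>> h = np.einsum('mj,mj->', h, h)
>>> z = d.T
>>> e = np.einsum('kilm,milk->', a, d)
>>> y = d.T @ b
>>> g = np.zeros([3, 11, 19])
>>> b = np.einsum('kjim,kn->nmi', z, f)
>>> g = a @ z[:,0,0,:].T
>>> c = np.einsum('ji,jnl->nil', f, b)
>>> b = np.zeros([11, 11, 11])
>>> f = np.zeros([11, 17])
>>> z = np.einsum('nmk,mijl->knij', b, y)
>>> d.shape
(7, 19, 7, 11)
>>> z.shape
(11, 11, 7, 19)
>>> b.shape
(11, 11, 11)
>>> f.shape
(11, 17)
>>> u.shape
(19,)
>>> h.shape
()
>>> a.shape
(11, 19, 7, 7)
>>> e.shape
()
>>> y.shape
(11, 7, 19, 19)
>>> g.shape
(11, 19, 7, 11)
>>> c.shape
(7, 11, 19)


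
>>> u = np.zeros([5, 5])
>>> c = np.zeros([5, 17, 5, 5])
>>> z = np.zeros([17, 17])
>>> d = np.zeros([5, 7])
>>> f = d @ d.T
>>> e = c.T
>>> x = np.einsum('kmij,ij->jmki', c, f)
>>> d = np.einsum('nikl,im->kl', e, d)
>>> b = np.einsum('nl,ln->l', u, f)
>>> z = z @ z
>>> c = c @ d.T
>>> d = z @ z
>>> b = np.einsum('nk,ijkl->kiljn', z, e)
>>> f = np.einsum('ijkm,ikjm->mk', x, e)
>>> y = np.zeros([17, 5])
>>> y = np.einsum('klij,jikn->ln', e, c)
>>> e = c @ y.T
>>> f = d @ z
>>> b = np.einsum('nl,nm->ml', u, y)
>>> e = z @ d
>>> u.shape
(5, 5)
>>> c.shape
(5, 17, 5, 17)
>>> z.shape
(17, 17)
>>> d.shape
(17, 17)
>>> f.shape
(17, 17)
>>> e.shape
(17, 17)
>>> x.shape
(5, 17, 5, 5)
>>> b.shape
(17, 5)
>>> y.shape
(5, 17)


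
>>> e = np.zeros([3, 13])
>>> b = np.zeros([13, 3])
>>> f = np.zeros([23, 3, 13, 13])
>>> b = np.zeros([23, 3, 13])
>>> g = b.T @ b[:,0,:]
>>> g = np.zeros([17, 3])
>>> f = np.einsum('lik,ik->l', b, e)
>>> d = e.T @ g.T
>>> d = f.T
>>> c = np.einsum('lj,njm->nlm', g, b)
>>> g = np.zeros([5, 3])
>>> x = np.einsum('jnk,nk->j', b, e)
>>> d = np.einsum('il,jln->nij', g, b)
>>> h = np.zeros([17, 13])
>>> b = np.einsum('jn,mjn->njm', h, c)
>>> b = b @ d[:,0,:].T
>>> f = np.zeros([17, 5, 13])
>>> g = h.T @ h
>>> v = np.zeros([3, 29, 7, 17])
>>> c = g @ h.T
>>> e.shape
(3, 13)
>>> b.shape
(13, 17, 13)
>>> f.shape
(17, 5, 13)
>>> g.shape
(13, 13)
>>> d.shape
(13, 5, 23)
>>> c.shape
(13, 17)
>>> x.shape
(23,)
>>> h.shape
(17, 13)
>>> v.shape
(3, 29, 7, 17)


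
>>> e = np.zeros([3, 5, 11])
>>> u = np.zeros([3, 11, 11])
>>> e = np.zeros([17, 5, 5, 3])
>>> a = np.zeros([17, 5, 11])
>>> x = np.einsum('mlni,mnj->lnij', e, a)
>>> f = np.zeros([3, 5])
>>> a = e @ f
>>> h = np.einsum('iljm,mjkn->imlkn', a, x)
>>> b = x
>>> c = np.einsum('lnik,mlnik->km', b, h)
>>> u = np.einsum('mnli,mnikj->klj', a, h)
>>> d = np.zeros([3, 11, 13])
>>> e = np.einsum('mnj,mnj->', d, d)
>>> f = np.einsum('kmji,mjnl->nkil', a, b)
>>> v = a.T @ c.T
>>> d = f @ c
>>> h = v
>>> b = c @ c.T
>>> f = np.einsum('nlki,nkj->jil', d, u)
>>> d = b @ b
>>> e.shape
()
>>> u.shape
(3, 5, 11)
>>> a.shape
(17, 5, 5, 5)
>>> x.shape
(5, 5, 3, 11)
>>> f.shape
(11, 17, 17)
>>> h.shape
(5, 5, 5, 11)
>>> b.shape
(11, 11)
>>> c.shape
(11, 17)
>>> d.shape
(11, 11)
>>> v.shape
(5, 5, 5, 11)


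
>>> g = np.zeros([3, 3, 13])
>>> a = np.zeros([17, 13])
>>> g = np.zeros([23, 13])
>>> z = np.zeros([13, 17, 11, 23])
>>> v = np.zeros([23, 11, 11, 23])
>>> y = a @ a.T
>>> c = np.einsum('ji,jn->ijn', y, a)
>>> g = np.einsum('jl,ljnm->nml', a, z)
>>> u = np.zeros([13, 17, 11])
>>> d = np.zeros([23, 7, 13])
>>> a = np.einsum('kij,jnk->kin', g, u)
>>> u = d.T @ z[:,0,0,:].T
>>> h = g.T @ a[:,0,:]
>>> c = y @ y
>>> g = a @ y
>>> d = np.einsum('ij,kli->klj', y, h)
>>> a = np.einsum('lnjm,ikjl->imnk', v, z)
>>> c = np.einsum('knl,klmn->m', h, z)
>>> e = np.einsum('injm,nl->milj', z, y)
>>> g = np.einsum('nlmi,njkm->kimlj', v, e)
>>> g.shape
(17, 23, 11, 11, 13)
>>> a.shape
(13, 23, 11, 17)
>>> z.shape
(13, 17, 11, 23)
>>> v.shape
(23, 11, 11, 23)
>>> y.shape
(17, 17)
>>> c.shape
(11,)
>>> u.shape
(13, 7, 13)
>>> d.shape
(13, 23, 17)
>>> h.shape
(13, 23, 17)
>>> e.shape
(23, 13, 17, 11)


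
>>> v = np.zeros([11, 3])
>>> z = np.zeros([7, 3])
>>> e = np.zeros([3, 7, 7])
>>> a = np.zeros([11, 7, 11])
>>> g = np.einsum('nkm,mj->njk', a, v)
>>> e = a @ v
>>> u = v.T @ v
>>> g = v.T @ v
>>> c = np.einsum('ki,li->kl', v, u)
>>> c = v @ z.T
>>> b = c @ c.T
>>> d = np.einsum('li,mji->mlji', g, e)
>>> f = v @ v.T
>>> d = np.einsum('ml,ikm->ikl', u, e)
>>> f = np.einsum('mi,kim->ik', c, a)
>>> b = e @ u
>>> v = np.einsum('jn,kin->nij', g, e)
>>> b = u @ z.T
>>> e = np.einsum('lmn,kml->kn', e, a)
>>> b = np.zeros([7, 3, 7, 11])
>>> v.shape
(3, 7, 3)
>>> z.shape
(7, 3)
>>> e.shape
(11, 3)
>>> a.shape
(11, 7, 11)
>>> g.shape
(3, 3)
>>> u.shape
(3, 3)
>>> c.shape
(11, 7)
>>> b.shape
(7, 3, 7, 11)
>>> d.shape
(11, 7, 3)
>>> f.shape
(7, 11)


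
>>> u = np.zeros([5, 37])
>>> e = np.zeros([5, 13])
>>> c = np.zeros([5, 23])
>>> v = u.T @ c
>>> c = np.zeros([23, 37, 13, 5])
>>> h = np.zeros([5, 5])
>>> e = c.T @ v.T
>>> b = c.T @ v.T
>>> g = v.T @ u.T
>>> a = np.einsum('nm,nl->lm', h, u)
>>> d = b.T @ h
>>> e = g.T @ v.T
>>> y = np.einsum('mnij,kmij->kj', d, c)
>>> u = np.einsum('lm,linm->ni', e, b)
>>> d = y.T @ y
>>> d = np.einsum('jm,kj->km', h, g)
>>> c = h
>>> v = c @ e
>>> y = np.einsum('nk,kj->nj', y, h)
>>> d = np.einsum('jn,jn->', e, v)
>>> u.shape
(37, 13)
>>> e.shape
(5, 37)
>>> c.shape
(5, 5)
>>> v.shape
(5, 37)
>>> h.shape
(5, 5)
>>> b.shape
(5, 13, 37, 37)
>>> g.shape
(23, 5)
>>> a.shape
(37, 5)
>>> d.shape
()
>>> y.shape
(23, 5)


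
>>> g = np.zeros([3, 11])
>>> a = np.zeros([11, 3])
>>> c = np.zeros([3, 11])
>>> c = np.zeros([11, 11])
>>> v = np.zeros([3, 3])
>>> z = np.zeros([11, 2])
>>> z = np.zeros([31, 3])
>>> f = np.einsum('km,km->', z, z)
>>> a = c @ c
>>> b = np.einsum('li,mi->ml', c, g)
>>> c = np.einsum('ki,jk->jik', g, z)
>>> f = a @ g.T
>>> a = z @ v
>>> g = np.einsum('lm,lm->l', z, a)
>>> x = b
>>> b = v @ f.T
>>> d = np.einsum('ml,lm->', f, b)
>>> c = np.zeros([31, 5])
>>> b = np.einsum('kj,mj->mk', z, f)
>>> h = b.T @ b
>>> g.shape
(31,)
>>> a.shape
(31, 3)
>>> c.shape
(31, 5)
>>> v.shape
(3, 3)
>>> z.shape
(31, 3)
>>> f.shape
(11, 3)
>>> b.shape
(11, 31)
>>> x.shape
(3, 11)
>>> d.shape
()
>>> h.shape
(31, 31)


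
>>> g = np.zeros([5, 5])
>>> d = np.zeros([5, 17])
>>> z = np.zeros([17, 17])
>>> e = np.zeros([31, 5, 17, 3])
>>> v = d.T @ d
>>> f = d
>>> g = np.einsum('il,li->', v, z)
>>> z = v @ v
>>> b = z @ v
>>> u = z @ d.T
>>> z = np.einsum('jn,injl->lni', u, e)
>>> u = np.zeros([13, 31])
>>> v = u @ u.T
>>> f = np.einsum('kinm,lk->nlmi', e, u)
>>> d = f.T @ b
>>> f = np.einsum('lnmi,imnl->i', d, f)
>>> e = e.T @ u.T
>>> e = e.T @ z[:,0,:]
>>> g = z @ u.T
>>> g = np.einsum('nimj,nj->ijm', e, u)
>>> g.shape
(5, 31, 17)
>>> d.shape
(5, 3, 13, 17)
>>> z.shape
(3, 5, 31)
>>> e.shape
(13, 5, 17, 31)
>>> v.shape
(13, 13)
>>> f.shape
(17,)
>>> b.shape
(17, 17)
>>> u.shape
(13, 31)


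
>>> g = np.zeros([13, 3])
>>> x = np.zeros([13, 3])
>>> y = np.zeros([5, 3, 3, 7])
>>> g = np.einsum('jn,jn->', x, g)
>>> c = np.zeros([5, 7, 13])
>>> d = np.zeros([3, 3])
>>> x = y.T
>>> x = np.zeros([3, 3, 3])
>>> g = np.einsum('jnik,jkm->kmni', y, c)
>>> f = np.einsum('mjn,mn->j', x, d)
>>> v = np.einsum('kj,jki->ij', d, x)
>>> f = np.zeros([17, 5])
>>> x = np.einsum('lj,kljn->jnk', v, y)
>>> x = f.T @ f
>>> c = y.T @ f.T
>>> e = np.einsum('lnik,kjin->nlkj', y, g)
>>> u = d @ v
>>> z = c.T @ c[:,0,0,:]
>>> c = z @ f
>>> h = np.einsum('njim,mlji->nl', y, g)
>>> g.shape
(7, 13, 3, 3)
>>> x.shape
(5, 5)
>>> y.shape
(5, 3, 3, 7)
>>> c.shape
(17, 3, 3, 5)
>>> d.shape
(3, 3)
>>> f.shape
(17, 5)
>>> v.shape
(3, 3)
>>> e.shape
(3, 5, 7, 13)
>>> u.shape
(3, 3)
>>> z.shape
(17, 3, 3, 17)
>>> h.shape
(5, 13)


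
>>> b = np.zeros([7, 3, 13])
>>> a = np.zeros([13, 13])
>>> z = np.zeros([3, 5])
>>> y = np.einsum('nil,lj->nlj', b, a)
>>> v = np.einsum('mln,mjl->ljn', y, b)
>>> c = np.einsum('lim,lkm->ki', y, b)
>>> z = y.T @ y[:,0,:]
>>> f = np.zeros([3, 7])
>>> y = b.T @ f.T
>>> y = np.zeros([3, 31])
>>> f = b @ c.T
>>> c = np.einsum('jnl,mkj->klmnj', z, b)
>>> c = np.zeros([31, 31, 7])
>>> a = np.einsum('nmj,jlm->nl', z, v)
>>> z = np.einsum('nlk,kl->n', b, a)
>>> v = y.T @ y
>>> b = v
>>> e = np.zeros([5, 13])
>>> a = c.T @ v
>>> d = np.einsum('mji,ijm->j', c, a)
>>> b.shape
(31, 31)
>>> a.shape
(7, 31, 31)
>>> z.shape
(7,)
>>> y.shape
(3, 31)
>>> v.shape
(31, 31)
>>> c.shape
(31, 31, 7)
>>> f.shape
(7, 3, 3)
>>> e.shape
(5, 13)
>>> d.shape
(31,)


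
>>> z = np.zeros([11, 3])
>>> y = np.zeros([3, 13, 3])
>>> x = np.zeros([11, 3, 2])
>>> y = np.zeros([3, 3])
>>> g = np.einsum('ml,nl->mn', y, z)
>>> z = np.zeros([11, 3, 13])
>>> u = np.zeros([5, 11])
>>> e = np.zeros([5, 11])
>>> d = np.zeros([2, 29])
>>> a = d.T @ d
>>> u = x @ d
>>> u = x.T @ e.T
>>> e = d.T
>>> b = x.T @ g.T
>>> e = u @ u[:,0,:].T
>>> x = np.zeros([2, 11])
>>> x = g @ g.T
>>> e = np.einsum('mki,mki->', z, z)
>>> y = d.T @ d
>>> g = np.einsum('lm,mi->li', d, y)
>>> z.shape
(11, 3, 13)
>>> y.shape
(29, 29)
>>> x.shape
(3, 3)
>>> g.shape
(2, 29)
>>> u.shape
(2, 3, 5)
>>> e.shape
()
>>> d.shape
(2, 29)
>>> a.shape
(29, 29)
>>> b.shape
(2, 3, 3)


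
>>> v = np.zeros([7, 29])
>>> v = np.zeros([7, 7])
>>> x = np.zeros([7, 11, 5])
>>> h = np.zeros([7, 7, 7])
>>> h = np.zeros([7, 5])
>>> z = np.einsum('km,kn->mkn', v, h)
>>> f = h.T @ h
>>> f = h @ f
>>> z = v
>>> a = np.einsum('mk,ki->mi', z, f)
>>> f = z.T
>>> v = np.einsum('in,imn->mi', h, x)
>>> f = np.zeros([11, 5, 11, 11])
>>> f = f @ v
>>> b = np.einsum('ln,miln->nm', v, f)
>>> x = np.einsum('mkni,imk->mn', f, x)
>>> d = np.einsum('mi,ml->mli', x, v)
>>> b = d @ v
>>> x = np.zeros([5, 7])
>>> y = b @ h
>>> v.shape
(11, 7)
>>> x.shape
(5, 7)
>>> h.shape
(7, 5)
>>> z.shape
(7, 7)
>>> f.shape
(11, 5, 11, 7)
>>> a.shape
(7, 5)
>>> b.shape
(11, 7, 7)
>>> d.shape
(11, 7, 11)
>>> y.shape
(11, 7, 5)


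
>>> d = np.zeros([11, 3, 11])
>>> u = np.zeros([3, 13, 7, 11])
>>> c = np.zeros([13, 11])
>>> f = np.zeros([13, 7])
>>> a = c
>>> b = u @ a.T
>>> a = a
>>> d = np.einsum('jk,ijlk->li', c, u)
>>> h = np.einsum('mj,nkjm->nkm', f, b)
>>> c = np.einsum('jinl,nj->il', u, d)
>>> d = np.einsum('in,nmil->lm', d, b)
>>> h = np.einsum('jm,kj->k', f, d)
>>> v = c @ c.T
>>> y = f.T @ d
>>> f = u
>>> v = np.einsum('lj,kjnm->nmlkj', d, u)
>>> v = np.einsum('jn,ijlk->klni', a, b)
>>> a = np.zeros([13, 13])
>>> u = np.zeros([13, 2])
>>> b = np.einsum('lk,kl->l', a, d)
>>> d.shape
(13, 13)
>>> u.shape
(13, 2)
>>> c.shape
(13, 11)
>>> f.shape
(3, 13, 7, 11)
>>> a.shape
(13, 13)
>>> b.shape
(13,)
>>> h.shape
(13,)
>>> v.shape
(13, 7, 11, 3)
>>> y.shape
(7, 13)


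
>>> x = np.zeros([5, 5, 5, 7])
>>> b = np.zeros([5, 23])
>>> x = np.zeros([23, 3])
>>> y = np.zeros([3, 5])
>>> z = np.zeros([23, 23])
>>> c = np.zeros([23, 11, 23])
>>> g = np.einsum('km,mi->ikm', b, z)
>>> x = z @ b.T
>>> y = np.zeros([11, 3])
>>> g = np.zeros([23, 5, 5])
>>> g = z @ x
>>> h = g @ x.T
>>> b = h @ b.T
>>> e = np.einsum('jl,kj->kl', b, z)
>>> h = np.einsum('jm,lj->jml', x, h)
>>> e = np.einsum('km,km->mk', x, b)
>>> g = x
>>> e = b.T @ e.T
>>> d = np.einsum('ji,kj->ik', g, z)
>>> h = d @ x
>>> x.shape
(23, 5)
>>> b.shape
(23, 5)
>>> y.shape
(11, 3)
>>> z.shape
(23, 23)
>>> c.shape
(23, 11, 23)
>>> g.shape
(23, 5)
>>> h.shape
(5, 5)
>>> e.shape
(5, 5)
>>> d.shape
(5, 23)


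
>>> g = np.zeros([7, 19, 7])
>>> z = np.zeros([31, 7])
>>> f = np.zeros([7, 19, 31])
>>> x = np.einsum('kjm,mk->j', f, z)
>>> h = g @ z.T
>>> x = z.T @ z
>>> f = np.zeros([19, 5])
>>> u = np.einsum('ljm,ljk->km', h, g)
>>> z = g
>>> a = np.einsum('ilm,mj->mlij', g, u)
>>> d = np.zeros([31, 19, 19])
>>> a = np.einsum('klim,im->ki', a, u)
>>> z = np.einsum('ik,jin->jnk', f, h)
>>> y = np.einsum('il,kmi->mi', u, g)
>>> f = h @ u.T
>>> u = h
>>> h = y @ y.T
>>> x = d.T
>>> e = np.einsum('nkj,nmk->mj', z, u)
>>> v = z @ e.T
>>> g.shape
(7, 19, 7)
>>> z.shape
(7, 31, 5)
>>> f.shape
(7, 19, 7)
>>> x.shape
(19, 19, 31)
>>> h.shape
(19, 19)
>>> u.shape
(7, 19, 31)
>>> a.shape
(7, 7)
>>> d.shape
(31, 19, 19)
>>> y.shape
(19, 7)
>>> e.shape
(19, 5)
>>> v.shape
(7, 31, 19)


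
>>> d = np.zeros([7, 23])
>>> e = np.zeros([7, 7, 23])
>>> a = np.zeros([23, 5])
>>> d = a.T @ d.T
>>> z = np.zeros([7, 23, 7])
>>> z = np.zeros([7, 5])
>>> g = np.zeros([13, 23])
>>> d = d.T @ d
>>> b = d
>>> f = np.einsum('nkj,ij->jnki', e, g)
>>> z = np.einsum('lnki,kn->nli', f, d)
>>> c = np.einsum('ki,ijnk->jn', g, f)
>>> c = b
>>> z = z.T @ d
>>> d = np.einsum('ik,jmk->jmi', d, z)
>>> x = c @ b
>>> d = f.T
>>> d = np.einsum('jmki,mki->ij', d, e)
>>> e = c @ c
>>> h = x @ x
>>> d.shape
(23, 13)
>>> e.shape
(7, 7)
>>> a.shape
(23, 5)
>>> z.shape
(13, 23, 7)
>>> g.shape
(13, 23)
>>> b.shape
(7, 7)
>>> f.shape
(23, 7, 7, 13)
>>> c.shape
(7, 7)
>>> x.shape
(7, 7)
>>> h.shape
(7, 7)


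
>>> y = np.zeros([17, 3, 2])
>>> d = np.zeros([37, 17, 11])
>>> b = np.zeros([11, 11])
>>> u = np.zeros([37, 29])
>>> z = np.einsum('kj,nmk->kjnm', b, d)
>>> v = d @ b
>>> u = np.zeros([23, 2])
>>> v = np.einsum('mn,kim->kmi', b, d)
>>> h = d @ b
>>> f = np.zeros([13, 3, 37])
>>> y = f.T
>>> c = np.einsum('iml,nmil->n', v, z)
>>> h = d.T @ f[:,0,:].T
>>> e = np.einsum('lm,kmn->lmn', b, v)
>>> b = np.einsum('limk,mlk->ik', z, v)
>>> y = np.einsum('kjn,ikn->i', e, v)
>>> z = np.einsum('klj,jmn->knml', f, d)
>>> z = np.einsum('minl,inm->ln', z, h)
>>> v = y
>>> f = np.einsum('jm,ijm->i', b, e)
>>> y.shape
(37,)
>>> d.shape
(37, 17, 11)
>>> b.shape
(11, 17)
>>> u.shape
(23, 2)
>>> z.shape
(3, 17)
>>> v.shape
(37,)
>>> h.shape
(11, 17, 13)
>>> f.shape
(11,)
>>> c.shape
(11,)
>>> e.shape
(11, 11, 17)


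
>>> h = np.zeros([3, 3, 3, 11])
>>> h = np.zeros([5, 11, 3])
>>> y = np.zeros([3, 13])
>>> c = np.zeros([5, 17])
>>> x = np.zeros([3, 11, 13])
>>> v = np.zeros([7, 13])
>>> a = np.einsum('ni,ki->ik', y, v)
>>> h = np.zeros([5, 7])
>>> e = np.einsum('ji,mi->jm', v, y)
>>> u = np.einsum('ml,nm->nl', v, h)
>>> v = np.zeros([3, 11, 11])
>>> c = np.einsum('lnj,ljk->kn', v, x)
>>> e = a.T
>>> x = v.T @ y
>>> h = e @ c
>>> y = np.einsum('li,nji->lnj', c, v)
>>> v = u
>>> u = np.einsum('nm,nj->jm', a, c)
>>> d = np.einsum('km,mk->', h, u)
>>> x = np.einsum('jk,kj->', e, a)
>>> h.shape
(7, 11)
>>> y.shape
(13, 3, 11)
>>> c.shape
(13, 11)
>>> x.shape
()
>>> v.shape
(5, 13)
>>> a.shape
(13, 7)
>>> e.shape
(7, 13)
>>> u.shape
(11, 7)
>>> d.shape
()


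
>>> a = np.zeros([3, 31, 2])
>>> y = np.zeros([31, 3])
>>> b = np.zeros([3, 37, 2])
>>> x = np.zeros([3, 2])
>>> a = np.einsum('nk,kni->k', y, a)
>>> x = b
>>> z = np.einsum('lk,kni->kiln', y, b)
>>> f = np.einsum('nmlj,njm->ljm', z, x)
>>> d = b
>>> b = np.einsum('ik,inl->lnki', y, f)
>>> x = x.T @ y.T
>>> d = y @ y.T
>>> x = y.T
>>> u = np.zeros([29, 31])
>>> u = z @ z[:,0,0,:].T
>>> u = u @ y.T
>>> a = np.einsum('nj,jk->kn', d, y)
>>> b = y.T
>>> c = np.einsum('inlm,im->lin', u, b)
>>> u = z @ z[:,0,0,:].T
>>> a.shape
(3, 31)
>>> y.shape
(31, 3)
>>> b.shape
(3, 31)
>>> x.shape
(3, 31)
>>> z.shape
(3, 2, 31, 37)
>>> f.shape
(31, 37, 2)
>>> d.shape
(31, 31)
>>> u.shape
(3, 2, 31, 3)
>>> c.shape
(31, 3, 2)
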